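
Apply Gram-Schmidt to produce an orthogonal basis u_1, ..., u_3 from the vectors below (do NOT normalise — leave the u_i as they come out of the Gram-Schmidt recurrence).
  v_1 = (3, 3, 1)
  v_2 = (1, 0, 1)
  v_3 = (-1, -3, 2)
Orthogonal basis:
  u_1 = (3, 3, 1)
  u_2 = (7/19, -12/19, 15/19)
  u_3 = (-9/22, 3/11, 9/22)

Apply the Gram-Schmidt recurrence
  u_1 = v_1
  u_i = v_i − Σ_{j<i} ((v_i · u_j) / (u_j · u_j)) · u_j.

Step by step this gives:
  u_1 = (3, 3, 1)
  u_2 = (7/19, -12/19, 15/19)
  u_3 = (-9/22, 3/11, 9/22)

Orthogonality check:
  u_2 · u_1 = 0 (should be 0)
  u_3 · u_1 = 0 (should be 0)
  u_3 · u_2 = 0 (should be 0)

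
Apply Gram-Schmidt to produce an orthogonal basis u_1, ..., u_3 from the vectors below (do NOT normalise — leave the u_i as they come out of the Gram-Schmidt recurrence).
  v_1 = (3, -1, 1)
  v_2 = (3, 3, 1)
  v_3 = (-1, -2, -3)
Orthogonal basis:
  u_1 = (3, -1, 1)
  u_2 = (12/11, 40/11, 4/11)
  u_3 = (4/5, 0, -12/5)

Apply the Gram-Schmidt recurrence
  u_1 = v_1
  u_i = v_i − Σ_{j<i} ((v_i · u_j) / (u_j · u_j)) · u_j.

Step by step this gives:
  u_1 = (3, -1, 1)
  u_2 = (12/11, 40/11, 4/11)
  u_3 = (4/5, 0, -12/5)

Orthogonality check:
  u_2 · u_1 = 0 (should be 0)
  u_3 · u_1 = 0 (should be 0)
  u_3 · u_2 = 0 (should be 0)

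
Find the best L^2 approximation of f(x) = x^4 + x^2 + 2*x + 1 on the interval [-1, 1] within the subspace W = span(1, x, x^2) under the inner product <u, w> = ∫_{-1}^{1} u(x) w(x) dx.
g(x) = 13*x^2/7 + 2*x + 32/35

The best approximation g ∈ W is the orthogonal projection of f onto W. Writing g = a_0 + a_1 x + a_2 x^2, the coefficients solve the normal equations G · a = b where
  G_{ij} = <φ_i, φ_j> and b_i = <f, φ_i>, with φ_0 = 1, φ_1 = x, φ_2 = x^2.
G =
  [2, 0, 2/3]
  [0, 2/3, 0]
  [2/3, 0, 2/5],
b = (46/15, 4/3, 142/105).
Solving gives a_0 = 32/35, a_1 = 2, a_2 = 13/7, so
  g(x) = 13*x^2/7 + 2*x + 32/35.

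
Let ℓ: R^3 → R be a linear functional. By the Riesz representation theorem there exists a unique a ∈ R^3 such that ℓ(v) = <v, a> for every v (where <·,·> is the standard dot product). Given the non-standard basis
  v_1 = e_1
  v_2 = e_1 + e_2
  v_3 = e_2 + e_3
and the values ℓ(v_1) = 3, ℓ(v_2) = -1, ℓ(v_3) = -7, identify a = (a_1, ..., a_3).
a = (3, -4, -3)

Write a = (a_1, ..., a_3) in the standard basis. For each basis vector v_i, ℓ(v_i) = <v_i, a> is a linear equation in the a_j's. Collect the n equations into a matrix system V a = ℓ, where row i of V is v_i (expressed in the standard basis). Since V is invertible (lower-triangular with 1s on the diagonal, up to permutation), solve by back-substitution:
  V =
[[1, 0, 0],
 [1, 1, 0],
 [0, 1, 1]]
  V a = (3, -1, -7)
Solving gives a = (3, -4, -3).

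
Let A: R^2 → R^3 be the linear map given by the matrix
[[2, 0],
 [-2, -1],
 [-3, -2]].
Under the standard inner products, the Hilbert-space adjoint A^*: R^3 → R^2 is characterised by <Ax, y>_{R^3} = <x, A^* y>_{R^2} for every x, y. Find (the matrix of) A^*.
A^* = A^T =
[[2, -2, -3],
 [0, -1, -2]]

For real matrices with standard dot products, the defining identity <Ax, y> = <x, A^* y> gives (Ax)^T y = x^T (A^*) y, i.e. x^T A^T y = x^T (A^*) y. Since this holds for all x, y, we must have A^* = A^T. Therefore
A^* =
[[2, -2, -3],
 [0, -1, -2]].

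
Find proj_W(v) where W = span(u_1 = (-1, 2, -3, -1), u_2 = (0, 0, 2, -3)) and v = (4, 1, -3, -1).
proj_W(v) = (-95/186, 95/93, -109/62, -16/93)

Set up U = [u_1 | ... | u_2] ∈ R^(4×2). The projector onto W = col(U) is P = U (U^T U)^(-1) U^T.
Compute U^T U =
  [15, -3]
  [-3, 13],
and U^T v = (8, -3).
Solve U^T U · c = U^T v for the coefficients: c = (95/186, -7/62). The projection is proj_W(v) = U c.
Check: (v - proj_W(v)) · u_1 = 0  (should be 0).
Check: (v - proj_W(v)) · u_2 = 0  (should be 0).
Result: proj_W(v) = (-95/186, 95/93, -109/62, -16/93).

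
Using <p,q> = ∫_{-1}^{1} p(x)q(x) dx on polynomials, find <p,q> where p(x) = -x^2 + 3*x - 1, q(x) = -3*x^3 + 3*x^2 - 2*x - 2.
<p,q> = -82/15

Expand the product: p(x)·q(x) = 3*x^5 - 12*x^4 + 14*x^3 - 7*x^2 - 4*x + 2.
∫_{-1}^{1} of each monomial x^k gives [2/(k+1) if k even, 0 if k odd]. Integrating term-by-term (or equivalently evaluating the antiderivative F(x) = x^6/2 - 12*x^5/5 + 7*x^4/2 - 7*x^3/3 - 2*x^2 + 2*x at the endpoints):
  F(1) − F(−1) = -11/15 − (71/15) = -82/15.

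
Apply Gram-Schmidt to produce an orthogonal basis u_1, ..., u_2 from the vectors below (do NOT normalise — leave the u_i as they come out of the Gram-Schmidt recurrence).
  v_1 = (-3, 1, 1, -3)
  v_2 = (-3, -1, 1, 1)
Orthogonal basis:
  u_1 = (-3, 1, 1, -3)
  u_2 = (-21/10, -13/10, 7/10, 19/10)

Apply the Gram-Schmidt recurrence
  u_1 = v_1
  u_i = v_i − Σ_{j<i} ((v_i · u_j) / (u_j · u_j)) · u_j.

Step by step this gives:
  u_1 = (-3, 1, 1, -3)
  u_2 = (-21/10, -13/10, 7/10, 19/10)

Orthogonality check:
  u_2 · u_1 = 0 (should be 0)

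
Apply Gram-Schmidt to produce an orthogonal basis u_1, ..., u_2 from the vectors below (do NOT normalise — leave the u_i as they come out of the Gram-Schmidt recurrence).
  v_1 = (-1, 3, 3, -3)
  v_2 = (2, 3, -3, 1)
Orthogonal basis:
  u_1 = (-1, 3, 3, -3)
  u_2 = (51/28, 99/28, -69/28, 13/28)

Apply the Gram-Schmidt recurrence
  u_1 = v_1
  u_i = v_i − Σ_{j<i} ((v_i · u_j) / (u_j · u_j)) · u_j.

Step by step this gives:
  u_1 = (-1, 3, 3, -3)
  u_2 = (51/28, 99/28, -69/28, 13/28)

Orthogonality check:
  u_2 · u_1 = 0 (should be 0)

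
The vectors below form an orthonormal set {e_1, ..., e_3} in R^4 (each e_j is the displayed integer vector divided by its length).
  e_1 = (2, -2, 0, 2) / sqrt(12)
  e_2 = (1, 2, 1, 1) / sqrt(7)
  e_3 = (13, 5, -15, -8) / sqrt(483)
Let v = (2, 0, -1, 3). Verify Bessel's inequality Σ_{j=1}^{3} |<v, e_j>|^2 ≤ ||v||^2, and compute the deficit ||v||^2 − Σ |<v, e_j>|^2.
Σ |<v, e_j>|^2 = 258/23; ||v||^2 = 14; deficit = 64/23

Write each e_j = u_j / sqrt(<u_j, u_j>) where u_j is the displayed integer vector. Then <v, e_j> = <v, u_j> / sqrt(<u_j, u_j>), so |<v, e_j>|^2 = <v, u_j>^2 / <u_j, u_j>.
Coefficients: <v, e_1> = 10/sqrt(12), <v, e_2> = 4/sqrt(7), <v, e_3> = 17/sqrt(483).
Square and sum: Σ |<v, e_j>|^2 = 258/23.
Compute ||v||^2 = v·v = 14.
Deficit = 14 − 258/23 = 64/23 ≥ 0, confirming Bessel's inequality. (The deficit equals ||v − Σ <v,e_j> e_j||^2, the squared distance from v to span{e_j}.)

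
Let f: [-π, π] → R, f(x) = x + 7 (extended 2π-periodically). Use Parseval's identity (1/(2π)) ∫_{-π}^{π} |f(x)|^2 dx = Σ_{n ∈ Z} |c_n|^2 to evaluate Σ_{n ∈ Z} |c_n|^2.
Σ |c_n|^2 = π^2/3 + 49

Expand and integrate term by term over [-π, π]:
  ∫ (x)^2 dx = 1·(2π^3/3); ∫ 2·1·(7)·x dx = 0 (odd integrand); ∫ 7^2 dx = 49·2π.
So (1/(2π)) ∫_{-π}^{π} (x + 7)^2 dx = 1π^2/3 + 49 = π^2/3 + 49.
Parseval ⇒ Σ |c_n|^2 = π^2/3 + 49.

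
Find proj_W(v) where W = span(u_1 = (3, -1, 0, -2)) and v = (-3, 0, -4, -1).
proj_W(v) = (-3/2, 1/2, 0, 1)

Set up U = [u_1 | ... | u_1] ∈ R^(4×1). The projector onto W = col(U) is P = U (U^T U)^(-1) U^T.
Compute U^T U =
  [14],
and U^T v = (-7).
Solve U^T U · c = U^T v for the coefficients: c = (-1/2). The projection is proj_W(v) = U c.
Check: (v - proj_W(v)) · u_1 = 0  (should be 0).
Result: proj_W(v) = (-3/2, 1/2, 0, 1).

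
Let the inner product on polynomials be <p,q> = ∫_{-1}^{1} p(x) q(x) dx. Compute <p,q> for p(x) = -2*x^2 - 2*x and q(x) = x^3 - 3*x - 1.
<p,q> = 68/15

Expand the product: p(x)·q(x) = -2*x^5 - 2*x^4 + 6*x^3 + 8*x^2 + 2*x.
∫_{-1}^{1} of each monomial x^k gives [2/(k+1) if k even, 0 if k odd]. Integrating term-by-term (or equivalently evaluating the antiderivative F(x) = -x^6/3 - 2*x^5/5 + 3*x^4/2 + 8*x^3/3 + x^2 at the endpoints):
  F(1) − F(−1) = 133/30 − (-1/10) = 68/15.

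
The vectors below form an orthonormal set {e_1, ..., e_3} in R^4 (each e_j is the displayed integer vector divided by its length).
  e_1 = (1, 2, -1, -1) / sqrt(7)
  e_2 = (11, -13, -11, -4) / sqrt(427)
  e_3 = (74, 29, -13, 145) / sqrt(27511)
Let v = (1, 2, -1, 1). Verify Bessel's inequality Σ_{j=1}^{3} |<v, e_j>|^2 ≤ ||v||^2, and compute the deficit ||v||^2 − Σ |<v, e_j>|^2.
Σ |<v, e_j>|^2 = 3057/451; ||v||^2 = 7; deficit = 100/451

Write each e_j = u_j / sqrt(<u_j, u_j>) where u_j is the displayed integer vector. Then <v, e_j> = <v, u_j> / sqrt(<u_j, u_j>), so |<v, e_j>|^2 = <v, u_j>^2 / <u_j, u_j>.
Coefficients: <v, e_1> = 5/sqrt(7), <v, e_2> = -8/sqrt(427), <v, e_3> = 290/sqrt(27511).
Square and sum: Σ |<v, e_j>|^2 = 3057/451.
Compute ||v||^2 = v·v = 7.
Deficit = 7 − 3057/451 = 100/451 ≥ 0, confirming Bessel's inequality. (The deficit equals ||v − Σ <v,e_j> e_j||^2, the squared distance from v to span{e_j}.)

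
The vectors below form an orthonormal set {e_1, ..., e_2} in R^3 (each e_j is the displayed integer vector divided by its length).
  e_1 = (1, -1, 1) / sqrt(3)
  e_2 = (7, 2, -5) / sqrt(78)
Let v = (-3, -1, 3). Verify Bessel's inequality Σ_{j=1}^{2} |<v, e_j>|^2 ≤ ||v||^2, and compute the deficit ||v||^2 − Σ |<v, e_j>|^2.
Σ |<v, e_j>|^2 = 245/13; ||v||^2 = 19; deficit = 2/13

Write each e_j = u_j / sqrt(<u_j, u_j>) where u_j is the displayed integer vector. Then <v, e_j> = <v, u_j> / sqrt(<u_j, u_j>), so |<v, e_j>|^2 = <v, u_j>^2 / <u_j, u_j>.
Coefficients: <v, e_1> = 1/sqrt(3), <v, e_2> = -38/sqrt(78).
Square and sum: Σ |<v, e_j>|^2 = 245/13.
Compute ||v||^2 = v·v = 19.
Deficit = 19 − 245/13 = 2/13 ≥ 0, confirming Bessel's inequality. (The deficit equals ||v − Σ <v,e_j> e_j||^2, the squared distance from v to span{e_j}.)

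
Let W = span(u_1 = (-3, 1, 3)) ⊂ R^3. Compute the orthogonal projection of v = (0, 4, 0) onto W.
proj_W(v) = (-12/19, 4/19, 12/19)

Set up U = [u_1 | ... | u_1] ∈ R^(3×1). The projector onto W = col(U) is P = U (U^T U)^(-1) U^T.
Compute U^T U =
  [19],
and U^T v = (4).
Solve U^T U · c = U^T v for the coefficients: c = (4/19). The projection is proj_W(v) = U c.
Check: (v - proj_W(v)) · u_1 = 0  (should be 0).
Result: proj_W(v) = (-12/19, 4/19, 12/19).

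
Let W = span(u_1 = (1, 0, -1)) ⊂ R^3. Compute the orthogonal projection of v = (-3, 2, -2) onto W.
proj_W(v) = (-1/2, 0, 1/2)

Set up U = [u_1 | ... | u_1] ∈ R^(3×1). The projector onto W = col(U) is P = U (U^T U)^(-1) U^T.
Compute U^T U =
  [2],
and U^T v = (-1).
Solve U^T U · c = U^T v for the coefficients: c = (-1/2). The projection is proj_W(v) = U c.
Check: (v - proj_W(v)) · u_1 = 0  (should be 0).
Result: proj_W(v) = (-1/2, 0, 1/2).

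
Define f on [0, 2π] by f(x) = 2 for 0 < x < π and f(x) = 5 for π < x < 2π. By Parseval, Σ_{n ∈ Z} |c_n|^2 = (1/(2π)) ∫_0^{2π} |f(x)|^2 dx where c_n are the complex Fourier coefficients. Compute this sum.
Σ |c_n|^2 = 29/2

Parseval equates the L^2 energy of f (normalised by 1/(2π)) with the ℓ^2 sum of its Fourier coefficients: (1/(2π)) ∫_0^{2π} |f|^2 = Σ |c_n|^2.
Compute the left side: (1/(2π)) [∫_0^π 2^2 dx + ∫_π^{2π} 5^2 dx] = (1/(2π)) · (4π + 25π) = (4 + 25)/2 = 29/2.
So Σ_{n ∈ Z} |c_n|^2 = 29/2.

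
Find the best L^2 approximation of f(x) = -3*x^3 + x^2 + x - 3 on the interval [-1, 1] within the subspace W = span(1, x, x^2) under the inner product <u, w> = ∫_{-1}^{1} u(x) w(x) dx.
g(x) = x^2 - 4*x/5 - 3

The best approximation g ∈ W is the orthogonal projection of f onto W. Writing g = a_0 + a_1 x + a_2 x^2, the coefficients solve the normal equations G · a = b where
  G_{ij} = <φ_i, φ_j> and b_i = <f, φ_i>, with φ_0 = 1, φ_1 = x, φ_2 = x^2.
G =
  [2, 0, 2/3]
  [0, 2/3, 0]
  [2/3, 0, 2/5],
b = (-16/3, -8/15, -8/5).
Solving gives a_0 = -3, a_1 = -4/5, a_2 = 1, so
  g(x) = x^2 - 4*x/5 - 3.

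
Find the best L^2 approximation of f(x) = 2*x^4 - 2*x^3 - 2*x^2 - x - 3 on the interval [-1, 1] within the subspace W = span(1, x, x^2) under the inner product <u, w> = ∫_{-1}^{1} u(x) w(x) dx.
g(x) = -2*x^2/7 - 11*x/5 - 111/35

The best approximation g ∈ W is the orthogonal projection of f onto W. Writing g = a_0 + a_1 x + a_2 x^2, the coefficients solve the normal equations G · a = b where
  G_{ij} = <φ_i, φ_j> and b_i = <f, φ_i>, with φ_0 = 1, φ_1 = x, φ_2 = x^2.
G =
  [2, 0, 2/3]
  [0, 2/3, 0]
  [2/3, 0, 2/5],
b = (-98/15, -22/15, -78/35).
Solving gives a_0 = -111/35, a_1 = -11/5, a_2 = -2/7, so
  g(x) = -2*x^2/7 - 11*x/5 - 111/35.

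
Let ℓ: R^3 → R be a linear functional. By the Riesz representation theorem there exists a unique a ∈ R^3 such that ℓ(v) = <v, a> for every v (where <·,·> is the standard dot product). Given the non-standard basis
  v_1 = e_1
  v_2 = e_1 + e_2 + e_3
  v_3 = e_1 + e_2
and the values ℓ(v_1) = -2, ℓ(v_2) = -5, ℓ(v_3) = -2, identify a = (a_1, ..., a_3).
a = (-2, 0, -3)

Write a = (a_1, ..., a_3) in the standard basis. For each basis vector v_i, ℓ(v_i) = <v_i, a> is a linear equation in the a_j's. Collect the n equations into a matrix system V a = ℓ, where row i of V is v_i (expressed in the standard basis). Since V is invertible (lower-triangular with 1s on the diagonal, up to permutation), solve by back-substitution:
  V =
[[1, 0, 0],
 [1, 1, 1],
 [1, 1, 0]]
  V a = (-2, -5, -2)
Solving gives a = (-2, 0, -3).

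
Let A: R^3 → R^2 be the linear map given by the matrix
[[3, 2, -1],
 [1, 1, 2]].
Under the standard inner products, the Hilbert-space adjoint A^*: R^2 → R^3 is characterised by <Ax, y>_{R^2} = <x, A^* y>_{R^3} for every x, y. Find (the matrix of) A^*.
A^* = A^T =
[[3, 1],
 [2, 1],
 [-1, 2]]

For real matrices with standard dot products, the defining identity <Ax, y> = <x, A^* y> gives (Ax)^T y = x^T (A^*) y, i.e. x^T A^T y = x^T (A^*) y. Since this holds for all x, y, we must have A^* = A^T. Therefore
A^* =
[[3, 1],
 [2, 1],
 [-1, 2]].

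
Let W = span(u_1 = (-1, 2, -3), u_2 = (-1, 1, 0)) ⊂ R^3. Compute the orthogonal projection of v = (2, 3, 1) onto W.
proj_W(v) = (-10/19, 9/19, 3/19)

Set up U = [u_1 | ... | u_2] ∈ R^(3×2). The projector onto W = col(U) is P = U (U^T U)^(-1) U^T.
Compute U^T U =
  [14, 3]
  [3, 2],
and U^T v = (1, 1).
Solve U^T U · c = U^T v for the coefficients: c = (-1/19, 11/19). The projection is proj_W(v) = U c.
Check: (v - proj_W(v)) · u_1 = 0  (should be 0).
Check: (v - proj_W(v)) · u_2 = 0  (should be 0).
Result: proj_W(v) = (-10/19, 9/19, 3/19).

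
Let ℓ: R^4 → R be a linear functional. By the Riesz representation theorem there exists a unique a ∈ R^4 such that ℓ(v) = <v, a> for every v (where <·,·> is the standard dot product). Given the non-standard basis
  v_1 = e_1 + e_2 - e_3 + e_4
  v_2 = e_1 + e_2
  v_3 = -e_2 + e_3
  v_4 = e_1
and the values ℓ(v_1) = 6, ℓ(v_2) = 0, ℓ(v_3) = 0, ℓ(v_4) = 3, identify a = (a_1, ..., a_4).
a = (3, -3, -3, 3)

Write a = (a_1, ..., a_4) in the standard basis. For each basis vector v_i, ℓ(v_i) = <v_i, a> is a linear equation in the a_j's. Collect the n equations into a matrix system V a = ℓ, where row i of V is v_i (expressed in the standard basis). Since V is invertible (lower-triangular with 1s on the diagonal, up to permutation), solve by back-substitution:
  V =
[[1, 1, -1, 1],
 [1, 1, 0, 0],
 [0, -1, 1, 0],
 [1, 0, 0, 0]]
  V a = (6, 0, 0, 3)
Solving gives a = (3, -3, -3, 3).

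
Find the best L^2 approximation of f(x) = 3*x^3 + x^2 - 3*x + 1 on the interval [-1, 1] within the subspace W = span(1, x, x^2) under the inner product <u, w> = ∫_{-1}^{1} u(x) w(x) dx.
g(x) = x^2 - 6*x/5 + 1

The best approximation g ∈ W is the orthogonal projection of f onto W. Writing g = a_0 + a_1 x + a_2 x^2, the coefficients solve the normal equations G · a = b where
  G_{ij} = <φ_i, φ_j> and b_i = <f, φ_i>, with φ_0 = 1, φ_1 = x, φ_2 = x^2.
G =
  [2, 0, 2/3]
  [0, 2/3, 0]
  [2/3, 0, 2/5],
b = (8/3, -4/5, 16/15).
Solving gives a_0 = 1, a_1 = -6/5, a_2 = 1, so
  g(x) = x^2 - 6*x/5 + 1.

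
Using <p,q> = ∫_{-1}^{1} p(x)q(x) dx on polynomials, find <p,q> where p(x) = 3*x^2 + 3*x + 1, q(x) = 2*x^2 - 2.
<p,q> = -64/15

Expand the product: p(x)·q(x) = 6*x^4 + 6*x^3 - 4*x^2 - 6*x - 2.
∫_{-1}^{1} of each monomial x^k gives [2/(k+1) if k even, 0 if k odd]. Integrating term-by-term (or equivalently evaluating the antiderivative F(x) = 6*x^5/5 + 3*x^4/2 - 4*x^3/3 - 3*x^2 - 2*x at the endpoints):
  F(1) − F(−1) = -109/30 − (19/30) = -64/15.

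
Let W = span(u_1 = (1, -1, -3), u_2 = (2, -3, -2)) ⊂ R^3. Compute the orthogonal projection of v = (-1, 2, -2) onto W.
proj_W(v) = (-59/66, 68/33, -131/66)

Set up U = [u_1 | ... | u_2] ∈ R^(3×2). The projector onto W = col(U) is P = U (U^T U)^(-1) U^T.
Compute U^T U =
  [11, 11]
  [11, 17],
and U^T v = (3, -4).
Solve U^T U · c = U^T v for the coefficients: c = (95/66, -7/6). The projection is proj_W(v) = U c.
Check: (v - proj_W(v)) · u_1 = 0  (should be 0).
Check: (v - proj_W(v)) · u_2 = 0  (should be 0).
Result: proj_W(v) = (-59/66, 68/33, -131/66).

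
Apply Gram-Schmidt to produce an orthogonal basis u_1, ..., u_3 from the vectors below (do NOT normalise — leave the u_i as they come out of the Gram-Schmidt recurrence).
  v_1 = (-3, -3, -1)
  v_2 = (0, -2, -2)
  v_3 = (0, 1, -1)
Orthogonal basis:
  u_1 = (-3, -3, -1)
  u_2 = (24/19, -14/19, -30/19)
  u_3 = (-6/11, 9/11, -9/11)

Apply the Gram-Schmidt recurrence
  u_1 = v_1
  u_i = v_i − Σ_{j<i} ((v_i · u_j) / (u_j · u_j)) · u_j.

Step by step this gives:
  u_1 = (-3, -3, -1)
  u_2 = (24/19, -14/19, -30/19)
  u_3 = (-6/11, 9/11, -9/11)

Orthogonality check:
  u_2 · u_1 = 0 (should be 0)
  u_3 · u_1 = 0 (should be 0)
  u_3 · u_2 = 0 (should be 0)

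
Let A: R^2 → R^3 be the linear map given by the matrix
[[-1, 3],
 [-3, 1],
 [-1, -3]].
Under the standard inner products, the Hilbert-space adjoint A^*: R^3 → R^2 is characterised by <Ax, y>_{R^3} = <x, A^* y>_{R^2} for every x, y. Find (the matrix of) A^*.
A^* = A^T =
[[-1, -3, -1],
 [3, 1, -3]]

For real matrices with standard dot products, the defining identity <Ax, y> = <x, A^* y> gives (Ax)^T y = x^T (A^*) y, i.e. x^T A^T y = x^T (A^*) y. Since this holds for all x, y, we must have A^* = A^T. Therefore
A^* =
[[-1, -3, -1],
 [3, 1, -3]].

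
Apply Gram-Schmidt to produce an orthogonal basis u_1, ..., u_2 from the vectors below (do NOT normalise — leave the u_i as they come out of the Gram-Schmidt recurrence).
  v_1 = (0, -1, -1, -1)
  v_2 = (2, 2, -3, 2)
Orthogonal basis:
  u_1 = (0, -1, -1, -1)
  u_2 = (2, 5/3, -10/3, 5/3)

Apply the Gram-Schmidt recurrence
  u_1 = v_1
  u_i = v_i − Σ_{j<i} ((v_i · u_j) / (u_j · u_j)) · u_j.

Step by step this gives:
  u_1 = (0, -1, -1, -1)
  u_2 = (2, 5/3, -10/3, 5/3)

Orthogonality check:
  u_2 · u_1 = 0 (should be 0)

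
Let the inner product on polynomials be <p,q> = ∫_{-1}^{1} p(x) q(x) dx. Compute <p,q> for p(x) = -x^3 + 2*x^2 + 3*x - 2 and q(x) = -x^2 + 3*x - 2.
<p,q> = 32/3

Expand the product: p(x)·q(x) = x^5 - 5*x^4 + 5*x^3 + 7*x^2 - 12*x + 4.
∫_{-1}^{1} of each monomial x^k gives [2/(k+1) if k even, 0 if k odd]. Integrating term-by-term (or equivalently evaluating the antiderivative F(x) = x^6/6 - x^5 + 5*x^4/4 + 7*x^3/3 - 6*x^2 + 4*x at the endpoints):
  F(1) − F(−1) = 3/4 − (-119/12) = 32/3.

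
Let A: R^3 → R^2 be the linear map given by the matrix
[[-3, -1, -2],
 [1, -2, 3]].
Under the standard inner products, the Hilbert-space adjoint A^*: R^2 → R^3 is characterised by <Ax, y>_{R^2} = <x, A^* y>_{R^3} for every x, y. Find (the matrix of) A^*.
A^* = A^T =
[[-3, 1],
 [-1, -2],
 [-2, 3]]

For real matrices with standard dot products, the defining identity <Ax, y> = <x, A^* y> gives (Ax)^T y = x^T (A^*) y, i.e. x^T A^T y = x^T (A^*) y. Since this holds for all x, y, we must have A^* = A^T. Therefore
A^* =
[[-3, 1],
 [-1, -2],
 [-2, 3]].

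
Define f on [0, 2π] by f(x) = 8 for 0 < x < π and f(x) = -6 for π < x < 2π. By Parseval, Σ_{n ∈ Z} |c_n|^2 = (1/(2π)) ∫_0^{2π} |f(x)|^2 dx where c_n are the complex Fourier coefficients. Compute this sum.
Σ |c_n|^2 = 50

Parseval equates the L^2 energy of f (normalised by 1/(2π)) with the ℓ^2 sum of its Fourier coefficients: (1/(2π)) ∫_0^{2π} |f|^2 = Σ |c_n|^2.
Compute the left side: (1/(2π)) [∫_0^π 8^2 dx + ∫_π^{2π} (-6)^2 dx] = (1/(2π)) · (64π + 36π) = (64 + 36)/2 = 50.
So Σ_{n ∈ Z} |c_n|^2 = 50.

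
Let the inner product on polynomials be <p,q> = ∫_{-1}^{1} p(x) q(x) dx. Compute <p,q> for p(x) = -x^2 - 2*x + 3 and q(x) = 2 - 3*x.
<p,q> = 44/3

Expand the product: p(x)·q(x) = 3*x^3 + 4*x^2 - 13*x + 6.
∫_{-1}^{1} of each monomial x^k gives [2/(k+1) if k even, 0 if k odd]. Integrating term-by-term (or equivalently evaluating the antiderivative F(x) = 3*x^4/4 + 4*x^3/3 - 13*x^2/2 + 6*x at the endpoints):
  F(1) − F(−1) = 19/12 − (-157/12) = 44/3.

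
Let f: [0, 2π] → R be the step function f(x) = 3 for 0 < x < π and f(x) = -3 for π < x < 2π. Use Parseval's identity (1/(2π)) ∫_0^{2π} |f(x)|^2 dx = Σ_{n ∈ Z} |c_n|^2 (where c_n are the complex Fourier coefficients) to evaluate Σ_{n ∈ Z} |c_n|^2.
Σ |c_n|^2 = 9

Parseval equates the L^2 energy of f (normalised by 1/(2π)) with the ℓ^2 sum of its Fourier coefficients: (1/(2π)) ∫_0^{2π} |f|^2 = Σ |c_n|^2.
Compute the left side: (1/(2π)) [∫_0^π 3^2 dx + ∫_π^{2π} (-3)^2 dx] = (1/(2π)) · (9π + 9π) = (9 + 9)/2 = 9.
So Σ_{n ∈ Z} |c_n|^2 = 9.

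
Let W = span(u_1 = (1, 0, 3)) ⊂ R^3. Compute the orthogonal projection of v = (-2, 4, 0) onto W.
proj_W(v) = (-1/5, 0, -3/5)

Set up U = [u_1 | ... | u_1] ∈ R^(3×1). The projector onto W = col(U) is P = U (U^T U)^(-1) U^T.
Compute U^T U =
  [10],
and U^T v = (-2).
Solve U^T U · c = U^T v for the coefficients: c = (-1/5). The projection is proj_W(v) = U c.
Check: (v - proj_W(v)) · u_1 = 0  (should be 0).
Result: proj_W(v) = (-1/5, 0, -3/5).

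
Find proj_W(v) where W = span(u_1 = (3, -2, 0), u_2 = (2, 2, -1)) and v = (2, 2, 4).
proj_W(v) = (126/113, 76/113, -48/113)

Set up U = [u_1 | ... | u_2] ∈ R^(3×2). The projector onto W = col(U) is P = U (U^T U)^(-1) U^T.
Compute U^T U =
  [13, 2]
  [2, 9],
and U^T v = (2, 4).
Solve U^T U · c = U^T v for the coefficients: c = (10/113, 48/113). The projection is proj_W(v) = U c.
Check: (v - proj_W(v)) · u_1 = 0  (should be 0).
Check: (v - proj_W(v)) · u_2 = 0  (should be 0).
Result: proj_W(v) = (126/113, 76/113, -48/113).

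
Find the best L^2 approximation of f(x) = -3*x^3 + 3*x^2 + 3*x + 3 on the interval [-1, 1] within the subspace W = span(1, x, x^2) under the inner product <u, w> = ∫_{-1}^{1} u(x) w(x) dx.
g(x) = 3*x^2 + 6*x/5 + 3

The best approximation g ∈ W is the orthogonal projection of f onto W. Writing g = a_0 + a_1 x + a_2 x^2, the coefficients solve the normal equations G · a = b where
  G_{ij} = <φ_i, φ_j> and b_i = <f, φ_i>, with φ_0 = 1, φ_1 = x, φ_2 = x^2.
G =
  [2, 0, 2/3]
  [0, 2/3, 0]
  [2/3, 0, 2/5],
b = (8, 4/5, 16/5).
Solving gives a_0 = 3, a_1 = 6/5, a_2 = 3, so
  g(x) = 3*x^2 + 6*x/5 + 3.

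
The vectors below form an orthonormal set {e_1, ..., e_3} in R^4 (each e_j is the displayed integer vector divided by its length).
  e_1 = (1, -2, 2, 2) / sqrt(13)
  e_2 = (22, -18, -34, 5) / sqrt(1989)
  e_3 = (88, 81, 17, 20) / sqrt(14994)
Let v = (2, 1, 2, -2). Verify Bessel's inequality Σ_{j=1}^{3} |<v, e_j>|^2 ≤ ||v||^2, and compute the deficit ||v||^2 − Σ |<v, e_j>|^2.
Σ |<v, e_j>|^2 = 545/98; ||v||^2 = 13; deficit = 729/98

Write each e_j = u_j / sqrt(<u_j, u_j>) where u_j is the displayed integer vector. Then <v, e_j> = <v, u_j> / sqrt(<u_j, u_j>), so |<v, e_j>|^2 = <v, u_j>^2 / <u_j, u_j>.
Coefficients: <v, e_1> = 0/sqrt(13), <v, e_2> = -52/sqrt(1989), <v, e_3> = 251/sqrt(14994).
Square and sum: Σ |<v, e_j>|^2 = 545/98.
Compute ||v||^2 = v·v = 13.
Deficit = 13 − 545/98 = 729/98 ≥ 0, confirming Bessel's inequality. (The deficit equals ||v − Σ <v,e_j> e_j||^2, the squared distance from v to span{e_j}.)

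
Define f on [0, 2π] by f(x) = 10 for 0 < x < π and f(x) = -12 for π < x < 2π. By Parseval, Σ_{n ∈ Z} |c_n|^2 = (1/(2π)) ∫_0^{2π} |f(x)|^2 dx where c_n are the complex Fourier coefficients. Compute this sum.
Σ |c_n|^2 = 122

Parseval equates the L^2 energy of f (normalised by 1/(2π)) with the ℓ^2 sum of its Fourier coefficients: (1/(2π)) ∫_0^{2π} |f|^2 = Σ |c_n|^2.
Compute the left side: (1/(2π)) [∫_0^π 10^2 dx + ∫_π^{2π} (-12)^2 dx] = (1/(2π)) · (100π + 144π) = (100 + 144)/2 = 122.
So Σ_{n ∈ Z} |c_n|^2 = 122.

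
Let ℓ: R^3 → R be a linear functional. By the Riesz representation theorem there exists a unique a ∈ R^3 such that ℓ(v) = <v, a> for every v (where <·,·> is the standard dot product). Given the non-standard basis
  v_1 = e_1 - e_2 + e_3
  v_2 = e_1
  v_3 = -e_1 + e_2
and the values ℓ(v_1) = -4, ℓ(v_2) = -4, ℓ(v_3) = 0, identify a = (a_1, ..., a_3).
a = (-4, -4, -4)

Write a = (a_1, ..., a_3) in the standard basis. For each basis vector v_i, ℓ(v_i) = <v_i, a> is a linear equation in the a_j's. Collect the n equations into a matrix system V a = ℓ, where row i of V is v_i (expressed in the standard basis). Since V is invertible (lower-triangular with 1s on the diagonal, up to permutation), solve by back-substitution:
  V =
[[1, -1, 1],
 [1, 0, 0],
 [-1, 1, 0]]
  V a = (-4, -4, 0)
Solving gives a = (-4, -4, -4).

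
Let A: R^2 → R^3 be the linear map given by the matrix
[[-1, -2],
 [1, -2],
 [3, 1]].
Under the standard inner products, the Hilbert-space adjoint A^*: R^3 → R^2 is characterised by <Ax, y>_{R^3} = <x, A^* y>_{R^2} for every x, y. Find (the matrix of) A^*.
A^* = A^T =
[[-1, 1, 3],
 [-2, -2, 1]]

For real matrices with standard dot products, the defining identity <Ax, y> = <x, A^* y> gives (Ax)^T y = x^T (A^*) y, i.e. x^T A^T y = x^T (A^*) y. Since this holds for all x, y, we must have A^* = A^T. Therefore
A^* =
[[-1, 1, 3],
 [-2, -2, 1]].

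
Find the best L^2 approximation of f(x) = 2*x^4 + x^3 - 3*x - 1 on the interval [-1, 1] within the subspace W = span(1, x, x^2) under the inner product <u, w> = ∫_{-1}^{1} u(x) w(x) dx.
g(x) = 12*x^2/7 - 12*x/5 - 41/35

The best approximation g ∈ W is the orthogonal projection of f onto W. Writing g = a_0 + a_1 x + a_2 x^2, the coefficients solve the normal equations G · a = b where
  G_{ij} = <φ_i, φ_j> and b_i = <f, φ_i>, with φ_0 = 1, φ_1 = x, φ_2 = x^2.
G =
  [2, 0, 2/3]
  [0, 2/3, 0]
  [2/3, 0, 2/5],
b = (-6/5, -8/5, -2/21).
Solving gives a_0 = -41/35, a_1 = -12/5, a_2 = 12/7, so
  g(x) = 12*x^2/7 - 12*x/5 - 41/35.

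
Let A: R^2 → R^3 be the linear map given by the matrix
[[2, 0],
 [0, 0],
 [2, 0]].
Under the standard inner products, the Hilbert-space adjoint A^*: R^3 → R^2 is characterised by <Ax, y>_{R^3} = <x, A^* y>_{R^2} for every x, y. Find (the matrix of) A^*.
A^* = A^T =
[[2, 0, 2],
 [0, 0, 0]]

For real matrices with standard dot products, the defining identity <Ax, y> = <x, A^* y> gives (Ax)^T y = x^T (A^*) y, i.e. x^T A^T y = x^T (A^*) y. Since this holds for all x, y, we must have A^* = A^T. Therefore
A^* =
[[2, 0, 2],
 [0, 0, 0]].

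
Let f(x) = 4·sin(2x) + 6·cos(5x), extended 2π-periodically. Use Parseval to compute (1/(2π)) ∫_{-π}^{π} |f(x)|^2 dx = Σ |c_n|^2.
Σ |c_n|^2 = 26

Expand |f|^2 and use orthogonality of {sin(nx), cos(mx)} on [-π, π]:
  ∫_{-π}^{π} sin(nx)^2 dx = π, ∫ cos(mx)^2 dx = π, and cross terms integrate to 0.
So ∫_{-π}^{π} f(x)^2 dx = 4^2 · π + 6^2 · π = (16 + 36)π.
Divide by 2π: (16 + 36)/2 = 26.
By Parseval, this equals Σ |c_n|^2.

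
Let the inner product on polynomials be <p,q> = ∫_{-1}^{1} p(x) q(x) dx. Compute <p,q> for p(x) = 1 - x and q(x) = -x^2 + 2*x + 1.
<p,q> = 0

Expand the product: p(x)·q(x) = x^3 - 3*x^2 + x + 1.
∫_{-1}^{1} of each monomial x^k gives [2/(k+1) if k even, 0 if k odd]. Integrating term-by-term (or equivalently evaluating the antiderivative F(x) = x^4/4 - x^3 + x^2/2 + x at the endpoints):
  F(1) − F(−1) = 3/4 − (3/4) = 0.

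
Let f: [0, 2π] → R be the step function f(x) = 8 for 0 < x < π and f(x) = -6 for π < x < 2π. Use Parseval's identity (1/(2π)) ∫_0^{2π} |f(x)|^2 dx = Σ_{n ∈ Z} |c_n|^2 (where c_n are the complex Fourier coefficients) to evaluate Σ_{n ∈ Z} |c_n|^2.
Σ |c_n|^2 = 50

Parseval equates the L^2 energy of f (normalised by 1/(2π)) with the ℓ^2 sum of its Fourier coefficients: (1/(2π)) ∫_0^{2π} |f|^2 = Σ |c_n|^2.
Compute the left side: (1/(2π)) [∫_0^π 8^2 dx + ∫_π^{2π} (-6)^2 dx] = (1/(2π)) · (64π + 36π) = (64 + 36)/2 = 50.
So Σ_{n ∈ Z} |c_n|^2 = 50.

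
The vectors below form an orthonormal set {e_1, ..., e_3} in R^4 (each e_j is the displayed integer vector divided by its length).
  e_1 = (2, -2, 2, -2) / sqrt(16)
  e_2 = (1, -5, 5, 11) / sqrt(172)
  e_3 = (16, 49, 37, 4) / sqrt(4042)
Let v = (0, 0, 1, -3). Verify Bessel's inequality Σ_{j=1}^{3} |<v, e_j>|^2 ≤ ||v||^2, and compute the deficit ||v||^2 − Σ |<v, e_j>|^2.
Σ |<v, e_j>|^2 = 819/94; ||v||^2 = 10; deficit = 121/94

Write each e_j = u_j / sqrt(<u_j, u_j>) where u_j is the displayed integer vector. Then <v, e_j> = <v, u_j> / sqrt(<u_j, u_j>), so |<v, e_j>|^2 = <v, u_j>^2 / <u_j, u_j>.
Coefficients: <v, e_1> = 8/sqrt(16), <v, e_2> = -28/sqrt(172), <v, e_3> = 25/sqrt(4042).
Square and sum: Σ |<v, e_j>|^2 = 819/94.
Compute ||v||^2 = v·v = 10.
Deficit = 10 − 819/94 = 121/94 ≥ 0, confirming Bessel's inequality. (The deficit equals ||v − Σ <v,e_j> e_j||^2, the squared distance from v to span{e_j}.)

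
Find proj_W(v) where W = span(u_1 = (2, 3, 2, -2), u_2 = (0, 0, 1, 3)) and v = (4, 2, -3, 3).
proj_W(v) = (44/97, 66/97, 111/97, 157/97)

Set up U = [u_1 | ... | u_2] ∈ R^(4×2). The projector onto W = col(U) is P = U (U^T U)^(-1) U^T.
Compute U^T U =
  [21, -4]
  [-4, 10],
and U^T v = (2, 6).
Solve U^T U · c = U^T v for the coefficients: c = (22/97, 67/97). The projection is proj_W(v) = U c.
Check: (v - proj_W(v)) · u_1 = 0  (should be 0).
Check: (v - proj_W(v)) · u_2 = 0  (should be 0).
Result: proj_W(v) = (44/97, 66/97, 111/97, 157/97).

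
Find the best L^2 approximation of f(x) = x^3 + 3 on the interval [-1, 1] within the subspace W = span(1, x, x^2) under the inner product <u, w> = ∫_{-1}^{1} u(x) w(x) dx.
g(x) = 3*x/5 + 3

The best approximation g ∈ W is the orthogonal projection of f onto W. Writing g = a_0 + a_1 x + a_2 x^2, the coefficients solve the normal equations G · a = b where
  G_{ij} = <φ_i, φ_j> and b_i = <f, φ_i>, with φ_0 = 1, φ_1 = x, φ_2 = x^2.
G =
  [2, 0, 2/3]
  [0, 2/3, 0]
  [2/3, 0, 2/5],
b = (6, 2/5, 2).
Solving gives a_0 = 3, a_1 = 3/5, a_2 = 0, so
  g(x) = 3*x/5 + 3.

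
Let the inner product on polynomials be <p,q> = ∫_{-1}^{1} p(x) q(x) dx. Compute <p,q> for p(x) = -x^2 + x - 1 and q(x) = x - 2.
<p,q> = 6

Expand the product: p(x)·q(x) = -x^3 + 3*x^2 - 3*x + 2.
∫_{-1}^{1} of each monomial x^k gives [2/(k+1) if k even, 0 if k odd]. Integrating term-by-term (or equivalently evaluating the antiderivative F(x) = -x^4/4 + x^3 - 3*x^2/2 + 2*x at the endpoints):
  F(1) − F(−1) = 5/4 − (-19/4) = 6.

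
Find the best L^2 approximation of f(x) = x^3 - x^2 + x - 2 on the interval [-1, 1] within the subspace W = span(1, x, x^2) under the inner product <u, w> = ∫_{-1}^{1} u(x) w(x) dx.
g(x) = -x^2 + 8*x/5 - 2

The best approximation g ∈ W is the orthogonal projection of f onto W. Writing g = a_0 + a_1 x + a_2 x^2, the coefficients solve the normal equations G · a = b where
  G_{ij} = <φ_i, φ_j> and b_i = <f, φ_i>, with φ_0 = 1, φ_1 = x, φ_2 = x^2.
G =
  [2, 0, 2/3]
  [0, 2/3, 0]
  [2/3, 0, 2/5],
b = (-14/3, 16/15, -26/15).
Solving gives a_0 = -2, a_1 = 8/5, a_2 = -1, so
  g(x) = -x^2 + 8*x/5 - 2.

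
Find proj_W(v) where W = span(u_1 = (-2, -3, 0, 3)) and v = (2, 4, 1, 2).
proj_W(v) = (10/11, 15/11, 0, -15/11)

Set up U = [u_1 | ... | u_1] ∈ R^(4×1). The projector onto W = col(U) is P = U (U^T U)^(-1) U^T.
Compute U^T U =
  [22],
and U^T v = (-10).
Solve U^T U · c = U^T v for the coefficients: c = (-5/11). The projection is proj_W(v) = U c.
Check: (v - proj_W(v)) · u_1 = 0  (should be 0).
Result: proj_W(v) = (10/11, 15/11, 0, -15/11).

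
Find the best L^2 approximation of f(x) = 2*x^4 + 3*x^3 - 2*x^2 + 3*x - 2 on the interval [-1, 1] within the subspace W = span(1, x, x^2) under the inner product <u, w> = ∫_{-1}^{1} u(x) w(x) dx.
g(x) = -2*x^2/7 + 24*x/5 - 76/35

The best approximation g ∈ W is the orthogonal projection of f onto W. Writing g = a_0 + a_1 x + a_2 x^2, the coefficients solve the normal equations G · a = b where
  G_{ij} = <φ_i, φ_j> and b_i = <f, φ_i>, with φ_0 = 1, φ_1 = x, φ_2 = x^2.
G =
  [2, 0, 2/3]
  [0, 2/3, 0]
  [2/3, 0, 2/5],
b = (-68/15, 16/5, -164/105).
Solving gives a_0 = -76/35, a_1 = 24/5, a_2 = -2/7, so
  g(x) = -2*x^2/7 + 24*x/5 - 76/35.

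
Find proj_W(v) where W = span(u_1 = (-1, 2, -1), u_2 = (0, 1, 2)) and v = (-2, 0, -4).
proj_W(v) = (-1, 2/5, -21/5)

Set up U = [u_1 | ... | u_2] ∈ R^(3×2). The projector onto W = col(U) is P = U (U^T U)^(-1) U^T.
Compute U^T U =
  [6, 0]
  [0, 5],
and U^T v = (6, -8).
Solve U^T U · c = U^T v for the coefficients: c = (1, -8/5). The projection is proj_W(v) = U c.
Check: (v - proj_W(v)) · u_1 = 0  (should be 0).
Check: (v - proj_W(v)) · u_2 = 0  (should be 0).
Result: proj_W(v) = (-1, 2/5, -21/5).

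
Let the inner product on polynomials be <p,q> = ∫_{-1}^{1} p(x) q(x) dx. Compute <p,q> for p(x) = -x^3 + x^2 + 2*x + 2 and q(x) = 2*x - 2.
<p,q> = -112/15

Expand the product: p(x)·q(x) = -2*x^4 + 4*x^3 + 2*x^2 - 4.
∫_{-1}^{1} of each monomial x^k gives [2/(k+1) if k even, 0 if k odd]. Integrating term-by-term (or equivalently evaluating the antiderivative F(x) = -2*x^5/5 + x^4 + 2*x^3/3 - 4*x at the endpoints):
  F(1) − F(−1) = -41/15 − (71/15) = -112/15.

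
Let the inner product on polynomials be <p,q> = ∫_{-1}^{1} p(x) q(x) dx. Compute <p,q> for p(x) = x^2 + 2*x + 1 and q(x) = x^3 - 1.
<p,q> = -28/15

Expand the product: p(x)·q(x) = x^5 + 2*x^4 + x^3 - x^2 - 2*x - 1.
∫_{-1}^{1} of each monomial x^k gives [2/(k+1) if k even, 0 if k odd]. Integrating term-by-term (or equivalently evaluating the antiderivative F(x) = x^6/6 + 2*x^5/5 + x^4/4 - x^3/3 - x^2 - x at the endpoints):
  F(1) − F(−1) = -91/60 − (7/20) = -28/15.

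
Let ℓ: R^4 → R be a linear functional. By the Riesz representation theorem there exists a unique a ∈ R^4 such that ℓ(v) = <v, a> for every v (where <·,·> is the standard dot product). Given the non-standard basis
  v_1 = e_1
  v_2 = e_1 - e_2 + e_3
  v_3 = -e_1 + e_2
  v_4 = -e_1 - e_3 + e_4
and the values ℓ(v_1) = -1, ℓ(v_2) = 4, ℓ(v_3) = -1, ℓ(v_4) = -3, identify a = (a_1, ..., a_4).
a = (-1, -2, 3, -1)

Write a = (a_1, ..., a_4) in the standard basis. For each basis vector v_i, ℓ(v_i) = <v_i, a> is a linear equation in the a_j's. Collect the n equations into a matrix system V a = ℓ, where row i of V is v_i (expressed in the standard basis). Since V is invertible (lower-triangular with 1s on the diagonal, up to permutation), solve by back-substitution:
  V =
[[1, 0, 0, 0],
 [1, -1, 1, 0],
 [-1, 1, 0, 0],
 [-1, 0, -1, 1]]
  V a = (-1, 4, -1, -3)
Solving gives a = (-1, -2, 3, -1).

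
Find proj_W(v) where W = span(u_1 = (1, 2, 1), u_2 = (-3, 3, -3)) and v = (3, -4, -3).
proj_W(v) = (0, -4, 0)

Set up U = [u_1 | ... | u_2] ∈ R^(3×2). The projector onto W = col(U) is P = U (U^T U)^(-1) U^T.
Compute U^T U =
  [6, 0]
  [0, 27],
and U^T v = (-8, -12).
Solve U^T U · c = U^T v for the coefficients: c = (-4/3, -4/9). The projection is proj_W(v) = U c.
Check: (v - proj_W(v)) · u_1 = 0  (should be 0).
Check: (v - proj_W(v)) · u_2 = 0  (should be 0).
Result: proj_W(v) = (0, -4, 0).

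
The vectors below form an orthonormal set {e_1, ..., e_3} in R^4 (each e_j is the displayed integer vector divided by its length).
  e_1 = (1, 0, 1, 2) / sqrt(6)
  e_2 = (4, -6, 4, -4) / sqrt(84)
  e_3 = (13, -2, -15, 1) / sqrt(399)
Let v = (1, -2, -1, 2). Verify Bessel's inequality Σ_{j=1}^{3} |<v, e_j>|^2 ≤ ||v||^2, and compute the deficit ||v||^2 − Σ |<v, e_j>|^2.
Σ |<v, e_j>|^2 = 328/57; ||v||^2 = 10; deficit = 242/57

Write each e_j = u_j / sqrt(<u_j, u_j>) where u_j is the displayed integer vector. Then <v, e_j> = <v, u_j> / sqrt(<u_j, u_j>), so |<v, e_j>|^2 = <v, u_j>^2 / <u_j, u_j>.
Coefficients: <v, e_1> = 4/sqrt(6), <v, e_2> = 4/sqrt(84), <v, e_3> = 34/sqrt(399).
Square and sum: Σ |<v, e_j>|^2 = 328/57.
Compute ||v||^2 = v·v = 10.
Deficit = 10 − 328/57 = 242/57 ≥ 0, confirming Bessel's inequality. (The deficit equals ||v − Σ <v,e_j> e_j||^2, the squared distance from v to span{e_j}.)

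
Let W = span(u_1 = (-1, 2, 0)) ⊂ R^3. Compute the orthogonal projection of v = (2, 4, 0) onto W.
proj_W(v) = (-6/5, 12/5, 0)

Set up U = [u_1 | ... | u_1] ∈ R^(3×1). The projector onto W = col(U) is P = U (U^T U)^(-1) U^T.
Compute U^T U =
  [5],
and U^T v = (6).
Solve U^T U · c = U^T v for the coefficients: c = (6/5). The projection is proj_W(v) = U c.
Check: (v - proj_W(v)) · u_1 = 0  (should be 0).
Result: proj_W(v) = (-6/5, 12/5, 0).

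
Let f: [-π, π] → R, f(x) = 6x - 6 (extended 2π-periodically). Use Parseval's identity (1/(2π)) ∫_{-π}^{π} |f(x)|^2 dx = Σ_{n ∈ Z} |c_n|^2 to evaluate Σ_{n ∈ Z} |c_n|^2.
Σ |c_n|^2 = 12π^2 + 36

Expand and integrate term by term over [-π, π]:
  ∫ (6x)^2 dx = 36·(2π^3/3); ∫ 2·6·(-6)·x dx = 0 (odd integrand); ∫ (-6)^2 dx = 36·2π.
So (1/(2π)) ∫_{-π}^{π} (6x - 6)^2 dx = 36π^2/3 + 36 = 12π^2 + 36.
Parseval ⇒ Σ |c_n|^2 = 12π^2 + 36.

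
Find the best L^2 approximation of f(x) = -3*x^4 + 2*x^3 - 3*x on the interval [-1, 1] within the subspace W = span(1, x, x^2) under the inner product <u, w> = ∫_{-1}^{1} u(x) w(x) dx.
g(x) = -18*x^2/7 - 9*x/5 + 9/35

The best approximation g ∈ W is the orthogonal projection of f onto W. Writing g = a_0 + a_1 x + a_2 x^2, the coefficients solve the normal equations G · a = b where
  G_{ij} = <φ_i, φ_j> and b_i = <f, φ_i>, with φ_0 = 1, φ_1 = x, φ_2 = x^2.
G =
  [2, 0, 2/3]
  [0, 2/3, 0]
  [2/3, 0, 2/5],
b = (-6/5, -6/5, -6/7).
Solving gives a_0 = 9/35, a_1 = -9/5, a_2 = -18/7, so
  g(x) = -18*x^2/7 - 9*x/5 + 9/35.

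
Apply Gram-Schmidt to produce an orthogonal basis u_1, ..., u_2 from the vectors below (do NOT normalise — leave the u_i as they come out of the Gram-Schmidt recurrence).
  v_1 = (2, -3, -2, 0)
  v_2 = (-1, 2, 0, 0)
Orthogonal basis:
  u_1 = (2, -3, -2, 0)
  u_2 = (-1/17, 10/17, -16/17, 0)

Apply the Gram-Schmidt recurrence
  u_1 = v_1
  u_i = v_i − Σ_{j<i} ((v_i · u_j) / (u_j · u_j)) · u_j.

Step by step this gives:
  u_1 = (2, -3, -2, 0)
  u_2 = (-1/17, 10/17, -16/17, 0)

Orthogonality check:
  u_2 · u_1 = 0 (should be 0)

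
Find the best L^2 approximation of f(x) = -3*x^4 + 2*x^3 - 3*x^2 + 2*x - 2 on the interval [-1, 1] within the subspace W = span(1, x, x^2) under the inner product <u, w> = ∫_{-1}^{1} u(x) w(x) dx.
g(x) = -39*x^2/7 + 16*x/5 - 61/35

The best approximation g ∈ W is the orthogonal projection of f onto W. Writing g = a_0 + a_1 x + a_2 x^2, the coefficients solve the normal equations G · a = b where
  G_{ij} = <φ_i, φ_j> and b_i = <f, φ_i>, with φ_0 = 1, φ_1 = x, φ_2 = x^2.
G =
  [2, 0, 2/3]
  [0, 2/3, 0]
  [2/3, 0, 2/5],
b = (-36/5, 32/15, -356/105).
Solving gives a_0 = -61/35, a_1 = 16/5, a_2 = -39/7, so
  g(x) = -39*x^2/7 + 16*x/5 - 61/35.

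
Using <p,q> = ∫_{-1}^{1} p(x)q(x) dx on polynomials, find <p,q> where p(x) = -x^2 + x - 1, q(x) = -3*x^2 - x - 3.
<p,q> = 158/15

Expand the product: p(x)·q(x) = 3*x^4 - 2*x^3 + 5*x^2 - 2*x + 3.
∫_{-1}^{1} of each monomial x^k gives [2/(k+1) if k even, 0 if k odd]. Integrating term-by-term (or equivalently evaluating the antiderivative F(x) = 3*x^5/5 - x^4/2 + 5*x^3/3 - x^2 + 3*x at the endpoints):
  F(1) − F(−1) = 113/30 − (-203/30) = 158/15.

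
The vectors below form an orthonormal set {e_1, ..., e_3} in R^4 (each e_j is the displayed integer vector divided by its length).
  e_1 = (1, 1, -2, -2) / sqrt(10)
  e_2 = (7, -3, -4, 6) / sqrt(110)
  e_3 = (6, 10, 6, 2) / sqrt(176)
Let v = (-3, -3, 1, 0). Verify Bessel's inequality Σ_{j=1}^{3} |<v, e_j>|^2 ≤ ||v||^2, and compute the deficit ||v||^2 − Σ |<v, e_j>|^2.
Σ |<v, e_j>|^2 = 75/4; ||v||^2 = 19; deficit = 1/4

Write each e_j = u_j / sqrt(<u_j, u_j>) where u_j is the displayed integer vector. Then <v, e_j> = <v, u_j> / sqrt(<u_j, u_j>), so |<v, e_j>|^2 = <v, u_j>^2 / <u_j, u_j>.
Coefficients: <v, e_1> = -8/sqrt(10), <v, e_2> = -16/sqrt(110), <v, e_3> = -42/sqrt(176).
Square and sum: Σ |<v, e_j>|^2 = 75/4.
Compute ||v||^2 = v·v = 19.
Deficit = 19 − 75/4 = 1/4 ≥ 0, confirming Bessel's inequality. (The deficit equals ||v − Σ <v,e_j> e_j||^2, the squared distance from v to span{e_j}.)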